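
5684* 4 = 22736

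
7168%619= 359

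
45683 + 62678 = 108361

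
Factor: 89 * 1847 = 164383 = 89^1 * 1847^1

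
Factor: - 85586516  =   - 2^2*41^1 * 521869^1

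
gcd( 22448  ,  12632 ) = 8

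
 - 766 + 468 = -298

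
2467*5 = 12335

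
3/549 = 1/183= 0.01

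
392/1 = 392 = 392.00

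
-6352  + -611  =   - 6963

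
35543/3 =35543/3 =11847.67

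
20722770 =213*97290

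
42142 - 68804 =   -  26662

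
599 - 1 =598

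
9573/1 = 9573 = 9573.00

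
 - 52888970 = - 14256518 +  -38632452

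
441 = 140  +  301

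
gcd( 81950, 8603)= 1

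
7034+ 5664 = 12698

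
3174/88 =1587/44 =36.07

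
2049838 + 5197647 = 7247485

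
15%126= 15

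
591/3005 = 591/3005 = 0.20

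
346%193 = 153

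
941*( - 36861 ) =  - 34686201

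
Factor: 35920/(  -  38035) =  - 7184/7607 = - 2^4*449^1*7607^ ( - 1) 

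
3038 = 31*98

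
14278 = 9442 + 4836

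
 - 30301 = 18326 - 48627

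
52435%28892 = 23543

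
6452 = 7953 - 1501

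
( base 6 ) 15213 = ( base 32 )2cp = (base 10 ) 2457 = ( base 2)100110011001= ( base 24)469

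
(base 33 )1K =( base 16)35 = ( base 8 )65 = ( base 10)53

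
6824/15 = 6824/15 = 454.93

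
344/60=86/15 = 5.73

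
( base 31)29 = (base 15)4b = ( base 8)107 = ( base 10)71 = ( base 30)2B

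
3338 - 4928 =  - 1590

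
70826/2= 35413=35413.00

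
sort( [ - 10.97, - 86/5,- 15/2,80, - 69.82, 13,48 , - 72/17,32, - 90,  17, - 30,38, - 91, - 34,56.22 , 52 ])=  [ - 91,- 90, - 69.82,  -  34, - 30 , - 86/5,- 10.97, - 15/2, - 72/17, 13,17,32,38,48,52, 56.22,80 ]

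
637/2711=637/2711 = 0.23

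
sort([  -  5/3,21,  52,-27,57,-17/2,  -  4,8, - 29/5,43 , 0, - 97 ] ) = [-97,- 27, - 17/2,-29/5,  -  4,-5/3,0,8,21,43,52, 57 ] 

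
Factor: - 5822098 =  - 2^1*29^1*37^1*2713^1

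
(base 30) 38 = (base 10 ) 98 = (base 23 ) 46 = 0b1100010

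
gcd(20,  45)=5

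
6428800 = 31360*205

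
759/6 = 253/2= 126.50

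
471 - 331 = 140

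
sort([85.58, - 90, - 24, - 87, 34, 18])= [ - 90,  -  87, - 24,18, 34, 85.58 ] 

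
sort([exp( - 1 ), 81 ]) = [ exp( - 1 ),81 ] 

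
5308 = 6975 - 1667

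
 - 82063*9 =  - 738567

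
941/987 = 941/987 = 0.95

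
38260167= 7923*4829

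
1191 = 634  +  557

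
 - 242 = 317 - 559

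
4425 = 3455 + 970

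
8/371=8/371 = 0.02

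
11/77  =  1/7 = 0.14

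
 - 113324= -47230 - 66094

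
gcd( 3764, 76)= 4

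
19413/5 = 19413/5 = 3882.60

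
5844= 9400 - 3556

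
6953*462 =3212286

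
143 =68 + 75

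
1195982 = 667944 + 528038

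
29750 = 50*595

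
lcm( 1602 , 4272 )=12816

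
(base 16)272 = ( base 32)JI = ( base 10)626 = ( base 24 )122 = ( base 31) k6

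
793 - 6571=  - 5778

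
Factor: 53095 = 5^1*7^1*37^1*41^1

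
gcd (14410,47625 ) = 5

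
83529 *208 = 17374032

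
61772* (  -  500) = -30886000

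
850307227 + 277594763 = 1127901990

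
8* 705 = 5640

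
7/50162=1/7166 = 0.00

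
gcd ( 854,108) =2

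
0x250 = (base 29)KC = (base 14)304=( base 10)592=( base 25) nh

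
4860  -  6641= -1781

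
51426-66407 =-14981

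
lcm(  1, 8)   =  8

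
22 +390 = 412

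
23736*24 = 569664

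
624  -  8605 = -7981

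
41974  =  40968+1006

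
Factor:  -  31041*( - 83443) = 2590154163 = 3^2*3449^1*83443^1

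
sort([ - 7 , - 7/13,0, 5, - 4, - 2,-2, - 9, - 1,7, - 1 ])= [ - 9, - 7,-4, - 2, - 2,- 1, - 1,  -  7/13, 0, 5, 7 ]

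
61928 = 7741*8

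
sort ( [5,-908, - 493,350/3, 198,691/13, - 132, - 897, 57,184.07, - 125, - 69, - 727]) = [ - 908,-897,-727,-493,  -  132, - 125, - 69, 5,  691/13, 57,350/3, 184.07 , 198 ] 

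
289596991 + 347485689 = 637082680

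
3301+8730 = 12031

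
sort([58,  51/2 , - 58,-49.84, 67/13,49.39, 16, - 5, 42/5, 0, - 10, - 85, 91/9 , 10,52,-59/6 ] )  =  [-85, - 58,-49.84,-10,-59/6, - 5, 0, 67/13, 42/5, 10, 91/9 , 16,51/2,49.39, 52,58 ] 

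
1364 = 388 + 976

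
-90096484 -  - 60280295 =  - 29816189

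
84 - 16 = 68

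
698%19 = 14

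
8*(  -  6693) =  - 53544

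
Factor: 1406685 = 3^1*5^1*7^1*  13397^1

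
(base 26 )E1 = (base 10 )365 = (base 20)i5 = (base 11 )302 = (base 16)16D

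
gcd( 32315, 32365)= 5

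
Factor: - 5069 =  - 37^1 * 137^1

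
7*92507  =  647549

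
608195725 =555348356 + 52847369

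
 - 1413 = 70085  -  71498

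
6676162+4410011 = 11086173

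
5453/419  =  13 +6/419 = 13.01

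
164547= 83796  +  80751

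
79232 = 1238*64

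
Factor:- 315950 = -2^1*5^2*71^1*89^1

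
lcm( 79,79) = 79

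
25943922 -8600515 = 17343407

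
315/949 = 315/949  =  0.33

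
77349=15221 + 62128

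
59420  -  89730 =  - 30310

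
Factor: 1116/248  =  2^( - 1)*3^2  =  9/2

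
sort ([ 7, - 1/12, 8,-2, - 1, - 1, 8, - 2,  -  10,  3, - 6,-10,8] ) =[ - 10, -10,-6, - 2, - 2, - 1, - 1, -1/12, 3, 7, 8,8, 8]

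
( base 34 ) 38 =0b1101110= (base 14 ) 7C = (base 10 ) 110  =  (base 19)5F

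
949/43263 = 949/43263 =0.02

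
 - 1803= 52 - 1855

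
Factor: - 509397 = -3^1*7^1*127^1*191^1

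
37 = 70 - 33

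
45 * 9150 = 411750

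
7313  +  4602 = 11915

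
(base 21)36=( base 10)69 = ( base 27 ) 2F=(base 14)4D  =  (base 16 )45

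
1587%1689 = 1587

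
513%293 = 220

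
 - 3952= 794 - 4746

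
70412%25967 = 18478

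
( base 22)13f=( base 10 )565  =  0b1000110101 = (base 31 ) I7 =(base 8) 1065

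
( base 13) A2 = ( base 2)10000100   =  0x84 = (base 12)b0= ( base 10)132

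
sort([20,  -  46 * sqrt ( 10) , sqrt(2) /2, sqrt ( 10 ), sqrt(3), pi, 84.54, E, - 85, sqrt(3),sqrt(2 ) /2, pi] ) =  [ - 46*sqrt( 10 ), - 85, sqrt( 2 ) /2, sqrt(2)/2,sqrt ( 3 ),  sqrt( 3 ),E,pi,pi, sqrt (10),20, 84.54 ]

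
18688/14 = 1334 + 6/7 = 1334.86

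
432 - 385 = 47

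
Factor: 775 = 5^2*31^1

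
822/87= 9  +  13/29=9.45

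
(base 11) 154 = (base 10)180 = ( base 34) 5a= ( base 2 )10110100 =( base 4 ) 2310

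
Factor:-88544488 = -2^3 * 11068061^1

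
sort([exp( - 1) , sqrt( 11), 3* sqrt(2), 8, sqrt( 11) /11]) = [ sqrt( 11)/11, exp( -1 ), sqrt (11 ) , 3*sqrt( 2), 8]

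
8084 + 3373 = 11457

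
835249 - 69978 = 765271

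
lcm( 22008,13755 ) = 110040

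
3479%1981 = 1498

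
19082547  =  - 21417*(- 891)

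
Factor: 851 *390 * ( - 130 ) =-43145700 = - 2^2*3^1 *5^2 * 13^2 * 23^1*37^1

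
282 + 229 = 511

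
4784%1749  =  1286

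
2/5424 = 1/2712= 0.00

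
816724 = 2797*292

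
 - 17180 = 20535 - 37715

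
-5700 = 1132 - 6832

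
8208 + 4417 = 12625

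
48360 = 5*9672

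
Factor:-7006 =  - 2^1*31^1*113^1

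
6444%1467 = 576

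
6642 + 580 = 7222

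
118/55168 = 59/27584=0.00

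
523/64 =8  +  11/64 =8.17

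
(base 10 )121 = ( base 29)45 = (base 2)1111001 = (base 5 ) 441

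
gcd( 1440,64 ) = 32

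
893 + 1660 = 2553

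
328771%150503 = 27765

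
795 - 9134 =-8339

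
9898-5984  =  3914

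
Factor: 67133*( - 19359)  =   - 3^4*11^1 * 17^1*239^1 * 359^1 = - 1299627747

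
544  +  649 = 1193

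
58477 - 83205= -24728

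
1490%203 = 69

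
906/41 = 906/41= 22.10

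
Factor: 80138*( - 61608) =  - 4937141904 = - 2^4 *3^1*17^2*151^1 * 2357^1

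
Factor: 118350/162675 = 526/723 = 2^1*3^( - 1)*241^( - 1 )*263^1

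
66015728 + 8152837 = 74168565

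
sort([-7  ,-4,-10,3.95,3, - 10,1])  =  [-10, - 10, - 7,-4,1 , 3,3.95]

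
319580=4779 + 314801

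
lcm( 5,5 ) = 5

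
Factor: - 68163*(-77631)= 3^2*113^1 * 229^1 * 22721^1  =  5291561853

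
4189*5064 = 21213096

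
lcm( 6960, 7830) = 62640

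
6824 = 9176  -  2352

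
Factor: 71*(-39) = -3^1*13^1*71^1 = - 2769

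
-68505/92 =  - 68505/92 =- 744.62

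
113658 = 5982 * 19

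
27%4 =3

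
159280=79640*2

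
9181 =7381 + 1800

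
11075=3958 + 7117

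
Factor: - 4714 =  - 2^1*2357^1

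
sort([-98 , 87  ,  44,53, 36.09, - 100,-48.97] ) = [ - 100, - 98,-48.97, 36.09,  44, 53,87 ] 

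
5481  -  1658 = 3823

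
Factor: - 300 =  - 2^2 * 3^1*5^2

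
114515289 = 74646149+39869140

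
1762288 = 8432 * 209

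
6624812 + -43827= 6580985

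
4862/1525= 3 + 287/1525  =  3.19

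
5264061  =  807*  6523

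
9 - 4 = 5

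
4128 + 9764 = 13892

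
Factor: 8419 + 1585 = 2^2*41^1*61^1=10004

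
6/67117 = 6/67117 = 0.00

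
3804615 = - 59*( - 64485 )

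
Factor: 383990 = 2^1*5^1*19^1*43^1*47^1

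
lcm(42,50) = 1050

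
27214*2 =54428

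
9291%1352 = 1179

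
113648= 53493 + 60155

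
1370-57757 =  - 56387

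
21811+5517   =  27328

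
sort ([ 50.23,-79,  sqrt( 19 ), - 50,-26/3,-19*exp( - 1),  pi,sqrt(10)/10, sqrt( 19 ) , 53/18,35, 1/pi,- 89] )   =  [ - 89,-79, - 50, - 26/3,-19 * exp(-1 ), sqrt(10)/10,1/pi,53/18,pi,sqrt(19) , sqrt(19 ), 35,50.23]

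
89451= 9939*9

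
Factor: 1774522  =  2^1*887261^1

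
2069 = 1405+664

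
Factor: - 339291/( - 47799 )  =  37699/5311=47^( - 1 )*113^( - 1)*37699^1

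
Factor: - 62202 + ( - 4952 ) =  - 67154 = - 2^1*33577^1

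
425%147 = 131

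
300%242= 58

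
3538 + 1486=5024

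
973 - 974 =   -  1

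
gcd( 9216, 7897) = 1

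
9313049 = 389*23941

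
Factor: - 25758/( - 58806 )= 53/121 = 11^(-2)*53^1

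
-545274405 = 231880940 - 777155345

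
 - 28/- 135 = 28/135 = 0.21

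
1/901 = 1/901 = 0.00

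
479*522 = 250038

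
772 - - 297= 1069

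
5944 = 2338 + 3606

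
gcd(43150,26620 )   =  10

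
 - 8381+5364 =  - 3017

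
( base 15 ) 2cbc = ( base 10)9627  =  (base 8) 22633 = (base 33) 8RO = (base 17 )1G55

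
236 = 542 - 306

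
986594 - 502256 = 484338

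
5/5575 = 1/1115  =  0.00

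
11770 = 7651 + 4119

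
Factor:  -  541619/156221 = - 683/197 =-197^( - 1)*  683^1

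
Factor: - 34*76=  - 2584 =- 2^3 * 17^1*19^1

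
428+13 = 441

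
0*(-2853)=0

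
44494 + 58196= 102690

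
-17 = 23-40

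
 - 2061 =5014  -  7075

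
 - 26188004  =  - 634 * 41306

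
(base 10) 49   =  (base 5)144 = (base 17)2f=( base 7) 100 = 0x31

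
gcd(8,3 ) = 1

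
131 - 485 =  - 354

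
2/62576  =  1/31288 = 0.00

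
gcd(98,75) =1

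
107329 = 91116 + 16213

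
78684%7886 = 7710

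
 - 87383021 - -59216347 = - 28166674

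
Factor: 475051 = 475051^1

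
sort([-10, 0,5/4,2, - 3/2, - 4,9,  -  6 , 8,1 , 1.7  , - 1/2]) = [-10, - 6, -4, - 3/2,-1/2,  0, 1,5/4,1.7,2,8, 9]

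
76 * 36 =2736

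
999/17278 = 999/17278 = 0.06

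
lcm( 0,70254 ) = 0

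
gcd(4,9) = 1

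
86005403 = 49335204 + 36670199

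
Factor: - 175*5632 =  - 985600 = - 2^9 * 5^2*7^1*11^1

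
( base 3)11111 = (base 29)45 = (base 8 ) 171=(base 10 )121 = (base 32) 3p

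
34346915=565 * 60791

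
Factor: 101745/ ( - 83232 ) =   -  2^(-5 )*5^1*7^1*17^( - 1)*19^1=- 665/544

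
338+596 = 934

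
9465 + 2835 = 12300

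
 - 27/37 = - 27/37 = - 0.73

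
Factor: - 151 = -151^1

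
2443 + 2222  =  4665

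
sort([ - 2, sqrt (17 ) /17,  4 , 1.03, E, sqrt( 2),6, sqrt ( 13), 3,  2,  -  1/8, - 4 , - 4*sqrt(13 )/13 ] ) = [ - 4,-2,-4*sqrt(13)/13, - 1/8, sqrt(17)/17,  1.03, sqrt(2 ),2, E, 3, sqrt ( 13 ), 4, 6 ]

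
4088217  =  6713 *609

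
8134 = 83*98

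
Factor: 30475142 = 2^1*1439^1*10589^1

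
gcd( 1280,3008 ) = 64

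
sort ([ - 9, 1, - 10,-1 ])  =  [ -10, - 9,  -  1,1] 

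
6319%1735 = 1114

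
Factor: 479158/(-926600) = -239579/463300 = -  2^( - 2 )*5^( - 2)*41^( - 1)*113^ (-1)*239579^1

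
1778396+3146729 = 4925125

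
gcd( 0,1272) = 1272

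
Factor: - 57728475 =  - 3^2*5^2*7^1*36653^1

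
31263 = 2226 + 29037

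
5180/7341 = 5180/7341  =  0.71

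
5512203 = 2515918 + 2996285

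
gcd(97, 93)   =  1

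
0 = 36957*0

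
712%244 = 224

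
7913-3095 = 4818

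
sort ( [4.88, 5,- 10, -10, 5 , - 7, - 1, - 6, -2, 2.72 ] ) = [- 10, - 10,-7, - 6, - 2, - 1, 2.72, 4.88, 5, 5 ] 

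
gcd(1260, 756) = 252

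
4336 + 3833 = 8169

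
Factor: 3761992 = 2^3 *13^1 * 61^1 *593^1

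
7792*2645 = 20609840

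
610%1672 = 610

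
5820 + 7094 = 12914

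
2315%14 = 5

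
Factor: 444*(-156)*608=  - 42112512 = -2^9 * 3^2*13^1*19^1 * 37^1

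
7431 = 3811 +3620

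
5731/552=5731/552 = 10.38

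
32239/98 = 32239/98 = 328.97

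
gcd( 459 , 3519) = 153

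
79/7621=79/7621 = 0.01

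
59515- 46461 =13054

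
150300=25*6012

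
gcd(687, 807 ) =3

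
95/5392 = 95/5392 = 0.02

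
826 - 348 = 478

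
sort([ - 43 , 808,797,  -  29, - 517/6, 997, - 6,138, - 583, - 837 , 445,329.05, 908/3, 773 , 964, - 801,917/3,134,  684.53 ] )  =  [ - 837, - 801,  -  583, - 517/6, - 43, -29,  -  6,134,138,908/3, 917/3,329.05, 445, 684.53,773,  797,808,964,997]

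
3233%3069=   164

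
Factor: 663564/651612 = 55297/54301  =  11^2*13^(  -  1)*457^1 * 4177^ (  -  1)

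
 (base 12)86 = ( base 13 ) 7B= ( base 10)102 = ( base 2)1100110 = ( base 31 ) 39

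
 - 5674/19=  -  5674/19 = - 298.63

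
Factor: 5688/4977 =8/7 = 2^3  *  7^( - 1) 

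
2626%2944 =2626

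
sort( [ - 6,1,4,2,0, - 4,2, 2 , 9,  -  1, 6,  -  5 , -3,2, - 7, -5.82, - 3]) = [  -  7, - 6  , - 5.82  ,-5,  -  4, - 3,- 3, -1,0,  1,2, 2,2, 2 , 4, 6, 9]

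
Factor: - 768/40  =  -2^5*3^1*5^ ( - 1)  =  - 96/5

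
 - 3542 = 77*(- 46)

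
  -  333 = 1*(  -  333 )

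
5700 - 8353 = - 2653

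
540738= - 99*( - 5462 ) 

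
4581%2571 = 2010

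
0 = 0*948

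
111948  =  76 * 1473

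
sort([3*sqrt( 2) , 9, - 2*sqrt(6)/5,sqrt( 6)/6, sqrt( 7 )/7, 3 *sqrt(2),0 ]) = [ -2*sqrt( 6 ) /5, 0, sqrt( 7 )/7  ,  sqrt( 6 ) /6 , 3*sqrt( 2 ),3 * sqrt(2), 9]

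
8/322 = 4/161 = 0.02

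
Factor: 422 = 2^1 * 211^1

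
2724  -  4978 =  -2254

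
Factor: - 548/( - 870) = 2^1*3^( - 1)*5^( - 1)*29^(- 1)*137^1 = 274/435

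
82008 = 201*408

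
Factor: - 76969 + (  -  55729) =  -2^1*43^1*1543^1 = - 132698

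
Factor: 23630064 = 2^4 *3^1*492293^1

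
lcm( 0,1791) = 0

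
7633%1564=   1377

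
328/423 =328/423 = 0.78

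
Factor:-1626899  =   -809^1*2011^1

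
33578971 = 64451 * 521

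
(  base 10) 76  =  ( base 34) 28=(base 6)204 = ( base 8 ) 114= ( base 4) 1030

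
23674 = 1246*19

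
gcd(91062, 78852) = 6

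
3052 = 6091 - 3039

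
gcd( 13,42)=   1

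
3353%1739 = 1614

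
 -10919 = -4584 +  - 6335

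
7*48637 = 340459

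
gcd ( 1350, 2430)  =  270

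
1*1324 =1324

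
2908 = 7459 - 4551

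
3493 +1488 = 4981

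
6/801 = 2/267= 0.01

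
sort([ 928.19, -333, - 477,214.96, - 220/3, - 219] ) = [ - 477, - 333,-219, - 220/3,  214.96,928.19 ]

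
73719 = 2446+71273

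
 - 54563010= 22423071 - 76986081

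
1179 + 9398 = 10577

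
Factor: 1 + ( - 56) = -5^1*11^1 = - 55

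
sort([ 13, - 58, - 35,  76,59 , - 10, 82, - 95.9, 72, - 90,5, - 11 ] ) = [-95.9,-90, - 58, - 35, - 11, - 10, 5, 13,59, 72,76, 82 ] 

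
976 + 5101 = 6077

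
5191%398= 17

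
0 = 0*7426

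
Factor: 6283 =61^1*103^1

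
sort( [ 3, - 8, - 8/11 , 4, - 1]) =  [ - 8,- 1, - 8/11 , 3,4]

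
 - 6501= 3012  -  9513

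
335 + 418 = 753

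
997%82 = 13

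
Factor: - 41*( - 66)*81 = 219186=2^1*3^5*11^1*41^1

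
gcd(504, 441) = 63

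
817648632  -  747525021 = 70123611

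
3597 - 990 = 2607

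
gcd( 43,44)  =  1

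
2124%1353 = 771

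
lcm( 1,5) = 5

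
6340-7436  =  -1096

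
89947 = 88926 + 1021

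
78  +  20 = 98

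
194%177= 17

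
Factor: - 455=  - 5^1 * 7^1 * 13^1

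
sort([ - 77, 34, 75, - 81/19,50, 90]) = [ - 77, - 81/19,34,50, 75, 90]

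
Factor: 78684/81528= 2^ ( - 1 ) * 43^( - 1)*83^1 =83/86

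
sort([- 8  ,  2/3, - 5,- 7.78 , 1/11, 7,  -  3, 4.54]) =[ - 8, - 7.78, - 5,-3,1/11,2/3,4.54,7 ]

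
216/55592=27/6949 = 0.00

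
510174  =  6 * 85029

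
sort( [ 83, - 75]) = [ - 75, 83 ] 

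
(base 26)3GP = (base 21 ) 5CC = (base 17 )894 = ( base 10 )2469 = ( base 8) 4645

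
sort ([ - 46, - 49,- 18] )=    [ - 49, - 46, - 18]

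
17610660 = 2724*6465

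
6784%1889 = 1117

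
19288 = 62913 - 43625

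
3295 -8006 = -4711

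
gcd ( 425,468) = 1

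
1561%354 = 145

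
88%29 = 1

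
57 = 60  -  3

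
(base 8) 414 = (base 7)532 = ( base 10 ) 268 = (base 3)100221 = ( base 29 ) 97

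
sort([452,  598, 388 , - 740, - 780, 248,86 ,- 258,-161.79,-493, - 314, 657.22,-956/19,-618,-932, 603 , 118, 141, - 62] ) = [ -932,- 780, - 740 ,  -  618, - 493, -314, - 258,- 161.79, - 62, - 956/19, 86,118, 141, 248,388, 452, 598,  603, 657.22]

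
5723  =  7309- 1586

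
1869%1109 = 760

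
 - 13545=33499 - 47044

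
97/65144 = 97/65144 = 0.00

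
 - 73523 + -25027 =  - 98550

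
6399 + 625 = 7024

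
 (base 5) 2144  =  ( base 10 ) 299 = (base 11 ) 252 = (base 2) 100101011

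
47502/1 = 47502 = 47502.00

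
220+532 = 752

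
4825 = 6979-2154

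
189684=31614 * 6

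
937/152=6  +  25/152 = 6.16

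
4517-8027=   - 3510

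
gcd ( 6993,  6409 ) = 1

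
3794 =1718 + 2076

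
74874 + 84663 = 159537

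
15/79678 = 15/79678 = 0.00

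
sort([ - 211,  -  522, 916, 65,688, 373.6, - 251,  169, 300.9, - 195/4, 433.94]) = [ - 522,- 251, - 211, - 195/4,  65, 169, 300.9,373.6,433.94, 688 , 916] 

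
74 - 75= - 1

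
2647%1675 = 972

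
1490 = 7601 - 6111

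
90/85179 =30/28393 = 0.00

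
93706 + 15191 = 108897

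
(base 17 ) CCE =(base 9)5045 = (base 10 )3686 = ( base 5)104221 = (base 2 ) 111001100110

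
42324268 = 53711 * 788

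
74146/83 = 74146/83 = 893.33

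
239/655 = 239/655 =0.36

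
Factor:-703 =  - 19^1*37^1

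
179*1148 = 205492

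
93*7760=721680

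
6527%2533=1461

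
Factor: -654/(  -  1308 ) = 1/2 = 2^( - 1 )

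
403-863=-460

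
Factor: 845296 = 2^4*23^1*2297^1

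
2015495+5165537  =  7181032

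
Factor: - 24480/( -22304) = 3^2*  5^1*41^( - 1) = 45/41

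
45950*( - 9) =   -  413550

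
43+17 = 60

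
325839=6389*51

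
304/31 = 9+25/31 = 9.81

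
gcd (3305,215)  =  5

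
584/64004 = 146/16001 = 0.01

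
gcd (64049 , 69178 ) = 1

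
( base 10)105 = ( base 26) 41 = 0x69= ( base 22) 4h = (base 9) 126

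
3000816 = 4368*687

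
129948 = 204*637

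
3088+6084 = 9172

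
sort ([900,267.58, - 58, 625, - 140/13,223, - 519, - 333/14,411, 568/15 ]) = [ - 519,-58 , - 333/14, - 140/13, 568/15, 223,267.58,411,  625 , 900] 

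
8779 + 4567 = 13346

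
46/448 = 23/224 = 0.10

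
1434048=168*8536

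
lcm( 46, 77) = 3542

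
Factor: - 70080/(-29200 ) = 12/5=2^2*3^1 * 5^( - 1 )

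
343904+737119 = 1081023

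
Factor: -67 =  - 67^1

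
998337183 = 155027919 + 843309264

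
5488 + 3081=8569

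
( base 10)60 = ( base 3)2020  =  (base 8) 74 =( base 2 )111100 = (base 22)2G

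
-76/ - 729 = 76/729 = 0.10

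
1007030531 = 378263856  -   - 628766675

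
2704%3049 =2704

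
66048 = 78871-12823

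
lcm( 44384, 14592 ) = 1065216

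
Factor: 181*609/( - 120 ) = - 2^(-3)*5^ (- 1 )*7^1*29^1 * 181^1 = - 36743/40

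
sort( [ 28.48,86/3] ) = [28.48, 86/3]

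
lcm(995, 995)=995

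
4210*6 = 25260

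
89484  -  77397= 12087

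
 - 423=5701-6124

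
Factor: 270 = 2^1*3^3*5^1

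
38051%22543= 15508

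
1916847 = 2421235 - 504388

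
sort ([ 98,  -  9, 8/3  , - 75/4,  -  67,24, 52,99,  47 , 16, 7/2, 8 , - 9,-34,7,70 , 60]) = [  -  67, - 34, - 75/4, - 9,-9, 8/3, 7/2,7,8, 16,24,47,52,60, 70,98,99]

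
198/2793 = 66/931 = 0.07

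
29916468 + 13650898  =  43567366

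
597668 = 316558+281110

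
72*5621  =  404712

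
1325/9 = 1325/9=147.22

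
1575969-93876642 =-92300673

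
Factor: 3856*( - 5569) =  -  21474064 = - 2^4*241^1*5569^1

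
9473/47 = 9473/47  =  201.55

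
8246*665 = 5483590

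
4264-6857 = -2593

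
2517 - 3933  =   - 1416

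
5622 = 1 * 5622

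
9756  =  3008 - -6748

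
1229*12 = 14748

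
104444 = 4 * 26111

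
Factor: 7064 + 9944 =2^4*1063^1 = 17008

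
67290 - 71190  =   - 3900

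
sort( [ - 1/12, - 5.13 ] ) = [ -5.13, - 1/12 ] 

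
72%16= 8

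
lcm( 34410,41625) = 2580750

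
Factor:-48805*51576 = - 2517166680= - 2^3*3^1*5^1*7^1*43^1*227^1 * 307^1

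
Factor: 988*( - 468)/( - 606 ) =77064/101 = 2^3*3^1 * 13^2*19^1*101^( - 1)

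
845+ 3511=4356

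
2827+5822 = 8649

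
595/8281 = 85/1183  =  0.07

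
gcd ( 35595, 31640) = 3955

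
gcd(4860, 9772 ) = 4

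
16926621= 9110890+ 7815731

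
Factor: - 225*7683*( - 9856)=17037820800 = 2^7*3^3*5^2 * 7^1*11^1*13^1*197^1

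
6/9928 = 3/4964 = 0.00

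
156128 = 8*19516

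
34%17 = 0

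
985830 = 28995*34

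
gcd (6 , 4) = 2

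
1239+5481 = 6720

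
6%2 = 0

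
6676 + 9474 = 16150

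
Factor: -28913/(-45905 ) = 5^( - 1)* 29^1*997^1 * 9181^( - 1)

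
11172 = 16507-5335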